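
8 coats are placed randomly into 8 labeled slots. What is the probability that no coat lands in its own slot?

D(n) = (n-1)(D(n-1) + D(n-2)), D(0)=1, D(1)=0.
Building up: D(2)=1, D(3)=2, D(4)=9, D(5)=44, D(6)=265, D(7)=1854, D(8)=14833.
Total arrangements: 8! = 40320.
Probability = D(8)/8! = 2119/5760.

Final answer: D(8)/8! = 14833/40320 = 0.367882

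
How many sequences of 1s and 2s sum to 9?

Let f(n) be the number of climbs. Removing the last move (1 or 2 steps) gives f(n) = f(n-1) + f(n-2); base cases f(1)=1, f(2)=2.
Computing successive values: f(1)=1, f(2)=2, f(3)=3, f(4)=5, f(5)=8, f(6)=13, f(7)=21, f(8)=34, f(9)=55.

Final answer: 55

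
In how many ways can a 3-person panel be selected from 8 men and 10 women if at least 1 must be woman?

Sum over valid woman counts:
C(10,1)C(8,2) = 280
C(10,2)C(8,1) = 360
C(10,3)C(8,0) = 120
Total: 280 + 360 + 120.

Final answer: 760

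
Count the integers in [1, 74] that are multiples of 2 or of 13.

Multiples of 2: 37. Multiples of 13: 5. Of both (lcm=26): 2.
By inclusion-exclusion: 37 + 5 - 2.

Final answer: 40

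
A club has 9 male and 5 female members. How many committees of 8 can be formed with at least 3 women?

Sum over valid woman counts:
C(5,3)C(9,5) = 1260
C(5,4)C(9,4) = 630
C(5,5)C(9,3) = 84
Total: 1260 + 630 + 84.

Final answer: 1974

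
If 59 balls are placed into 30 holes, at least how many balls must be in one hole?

By the pigeonhole principle: ceiling(59/30).

Final answer: 2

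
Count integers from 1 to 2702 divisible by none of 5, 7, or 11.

|div by 5|=540, |div by 7|=386, |div by 11|=245.
|div by 5&7|=77, |div by 5&11|=49, |div by 7&11|=35, |div by all|=7.
By inclusion-exclusion, divisible by at least one: 540+386+245-77-49-35+7 = 1017.
Not divisible by any: 2702 - 1017.

Final answer: 1685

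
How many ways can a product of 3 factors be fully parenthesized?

This is counted by the nth Catalan number C_n. Here n = 3 - 1 = 2.
C_n = C(2n,n)/(n+1), so C_{2} = C(4,2)/3 = 6/3.

Final answer: C_{2} = 2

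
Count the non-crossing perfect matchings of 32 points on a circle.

This is a standard Catalan-number count: the answer is C_n. Here n = 32/2 = 16.
C_n = (2n)!/(n!(n+1)!), so C_{16} = 32!/(16! x 17!) = C(32,16)/17 = 601080390/17.

Final answer: C_{16} = 35357670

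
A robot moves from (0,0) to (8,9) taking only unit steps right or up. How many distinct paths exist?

Each path has 8 right steps and 9 up steps in some order (17 steps total).
Choose which 9 of the 17 steps are up: C(17,9).

Final answer: C(17,9) = 24310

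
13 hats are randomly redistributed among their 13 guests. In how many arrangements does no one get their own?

Use the recurrence D(n) = (n-1)(D(n-1) + D(n-2)) with D(0)=1, D(1)=0.
D(2) = 1 x (0 + 1) = 1
D(3) = 2 x (1 + 0) = 2
D(4) = 3 x (2 + 1) = 9
D(5) = 4 x (9 + 2) = 44
D(6) = 5 x (44 + 9) = 265
D(7) = 6 x (265 + 44) = 1854
D(8) = 7 x (1854 + 265) = 14833
D(9) = 8 x (14833 + 1854) = 133496
D(10) = 9 x (133496 + 14833) = 1334961
D(11) = 10 x (1334961 + 133496) = 14684570
D(12) = 11 x (14684570 + 1334961) = 176214841
D(13) = 12 x (D(12) + D(11)) = 12 x (176214841 + 14684570)

Final answer: D(13) = 2290792932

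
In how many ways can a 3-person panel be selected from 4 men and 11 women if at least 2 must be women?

Sum over valid woman counts:
C(11,2)C(4,1) = 220
C(11,3)C(4,0) = 165
Total: 220 + 165.

Final answer: 385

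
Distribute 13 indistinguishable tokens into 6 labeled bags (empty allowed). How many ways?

Stars and bars: C(n+k-1, k-1) = C(18,5).

Final answer: C(18,5) = 8568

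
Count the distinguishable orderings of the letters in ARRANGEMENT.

Letters (A:2, E:2, G:1, M:1, N:2, R:2, T:1). Total letters: 11.
Permutations = 11!/(2! x 2! x 2! x 2!).

Final answer: 2494800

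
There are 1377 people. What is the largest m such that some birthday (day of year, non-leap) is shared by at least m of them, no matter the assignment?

There are 365 possible values for birthday (day of year, non-leap). With 1377 people and 365 categories, by pigeonhole: ceiling(1377/365).

Final answer: 4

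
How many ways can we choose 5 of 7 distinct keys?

C(7,5) = 7!/(5! x (7-5)!).

Final answer: C(7,5) = 21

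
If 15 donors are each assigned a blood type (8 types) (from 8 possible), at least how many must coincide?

There are 8 possible values for blood type (8 types). With 15 donors and 8 categories, by pigeonhole: ceiling(15/8).

Final answer: 2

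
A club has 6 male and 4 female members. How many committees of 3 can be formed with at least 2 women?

Sum over valid woman counts:
C(4,2)C(6,1) = 36
C(4,3)C(6,0) = 4
Total: 36 + 4.

Final answer: 40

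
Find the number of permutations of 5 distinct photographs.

The number of ways to arrange 5 distinct objects is 5!.

Final answer: 5! = 120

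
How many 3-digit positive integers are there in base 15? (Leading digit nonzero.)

In base 15, the leading digit has 14 choices (1..14); each of the remaining 2 digits has 15 choices.
Total: 14 x 15^2.

Final answer: 3150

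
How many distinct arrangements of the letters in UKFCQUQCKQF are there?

Letters (C:2, F:2, K:2, Q:3, U:2). Total letters: 11.
Permutations = 11!/(3! x 2! x 2! x 2! x 2!).

Final answer: 415800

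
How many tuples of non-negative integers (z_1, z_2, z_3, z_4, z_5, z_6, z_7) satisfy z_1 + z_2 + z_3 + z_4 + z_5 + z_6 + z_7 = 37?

Stars and bars with 37 stars and 6 bars:
C(37+7-1, 7-1) = C(43,6).

Final answer: C(43,6) = 6096454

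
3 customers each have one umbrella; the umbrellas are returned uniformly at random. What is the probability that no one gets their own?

D(n) = (n-1)(D(n-1) + D(n-2)), D(0)=1, D(1)=0.
Building up: D(2)=1, D(3)=2.
Total arrangements: 3! = 6.
Probability = D(3)/3! = 1/3.

Final answer: D(3)/3! = 2/6 = 0.333333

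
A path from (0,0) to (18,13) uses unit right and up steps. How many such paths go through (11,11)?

Paths (0,0)->(11,11): C(22,11) = 705432.
Paths (11,11)->(18,13): C(9,2) = 36.
By multiplication principle: 705432 x 36.

Final answer: 25395552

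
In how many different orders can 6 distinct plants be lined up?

The number of ways to arrange 6 distinct objects is 6!.

Final answer: 6! = 720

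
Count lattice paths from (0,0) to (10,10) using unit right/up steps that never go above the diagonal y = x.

Total monotonic paths to (10,10): C(20,10) = 184756.
A path is bad iff it touches y = x + 1; reflecting its initial segment maps bad paths bijectively onto all paths to (9,11), of which there are C(20,11) = 167960.
Valid Dyck paths: 184756 - 167960.
(These counts are the Catalan numbers.)

Final answer: C_{10} = 16796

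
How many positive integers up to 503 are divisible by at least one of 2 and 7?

Multiples of 2: 251. Multiples of 7: 71. Of both (lcm=14): 35.
By inclusion-exclusion: 251 + 71 - 35.

Final answer: 287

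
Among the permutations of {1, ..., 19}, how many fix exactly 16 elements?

Choose which 16 elements are fixed: C(19,16) = 969.
Derange the remaining 3 using D(j) = (j-1)(D(j-1) + D(j-2)), D(0)=1, D(1)=0: D(2)=1, D(3)=2.
Total: 969 x 2.

Final answer: C(19,16) D(3) = 1938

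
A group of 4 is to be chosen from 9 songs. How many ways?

C(9,4) = 9!/(4! x 5!).

Final answer: \binom{9}{4} = 126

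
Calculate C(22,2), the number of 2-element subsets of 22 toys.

C(22,2) = 22!/(2! x (22-2)!).

Final answer: C(22,2) = 231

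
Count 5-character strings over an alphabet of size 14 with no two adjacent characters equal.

First character: 14 choices. Each subsequent: 13 choices (must differ from the previous one).
Total: 14 x 13^4.

Final answer: 14 x 13^{4} = 399854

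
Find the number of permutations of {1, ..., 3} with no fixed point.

Use the recurrence D(n) = (n-1)(D(n-1) + D(n-2)) with D(0)=1, D(1)=0.
D(2) = 1 x (0 + 1) = 1
D(3) = 2 x (D(2) + D(1)) = 2 x (1 + 0)

Final answer: D(3) = 2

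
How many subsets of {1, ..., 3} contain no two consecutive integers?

Let a(n) count such subsets of {1, ..., n}. Either n is excluded (a(n-1) ways) or n is included, forcing n-1 out (a(n-2) ways), so a(n) = a(n-1) + a(n-2) with a(1)=2, a(2)=3.
Iterating the recurrence: a(1)=2, a(2)=3, a(3)=5.

Final answer: 5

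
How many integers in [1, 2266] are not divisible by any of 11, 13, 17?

|div by 11|=206, |div by 13|=174, |div by 17|=133.
|div by 11&13|=15, |div by 11&17|=12, |div by 13&17|=10, |div by all|=0.
By inclusion-exclusion, divisible by at least one: 206+174+133-15-12-10+0 = 476.
Not divisible by any: 2266 - 476.

Final answer: 1790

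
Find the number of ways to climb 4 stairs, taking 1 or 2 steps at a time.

Condition on the final move: it is a 1-step (f(n-1) ways to get there) or a 2-step (f(n-2) ways), so f(n) = f(n-1) + f(n-2), with f(1)=1, f(2)=2.
Building up term by term: f(1)=1, f(2)=2, f(3)=3, f(4)=5.

Final answer: 5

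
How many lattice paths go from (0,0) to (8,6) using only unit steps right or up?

Each path has 8 right steps and 6 up steps in some order (14 steps total).
Choose which 6 of the 14 steps are up: C(14,6).

Final answer: C(14,6) = 3003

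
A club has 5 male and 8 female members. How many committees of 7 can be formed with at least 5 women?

Sum over valid woman counts:
C(8,5)C(5,2) = 560
C(8,6)C(5,1) = 140
C(8,7)C(5,0) = 8
Total: 560 + 140 + 8.

Final answer: 708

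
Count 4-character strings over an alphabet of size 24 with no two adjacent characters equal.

First character: 24 choices. Each subsequent: 23 choices (must differ from the previous one).
Total: 24 x 23^3.

Final answer: 24 x 23^{3} = 292008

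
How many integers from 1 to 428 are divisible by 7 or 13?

Multiples of 7: 61. Multiples of 13: 32. Of both (lcm=91): 4.
By inclusion-exclusion: 61 + 32 - 4.

Final answer: 89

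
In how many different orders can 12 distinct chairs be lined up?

The number of ways to arrange 12 distinct objects is 12!.

Final answer: 12! = 479001600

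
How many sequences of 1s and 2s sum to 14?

Condition on the final move: it is a 1-step (f(n-1) ways to get there) or a 2-step (f(n-2) ways), so f(n) = f(n-1) + f(n-2), with f(1)=1, f(2)=2.
Building up term by term: f(1)=1, f(2)=2, f(3)=3, f(4)=5, f(5)=8, f(6)=13, f(7)=21, f(8)=34, f(9)=55, f(10)=89, f(11)=144, f(12)=233, f(13)=377, f(14)=610.

Final answer: 610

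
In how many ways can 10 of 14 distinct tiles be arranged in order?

P(14,10) = 14!/(14-10)! = 14!/4!.

Final answer: P(14,10) = 3632428800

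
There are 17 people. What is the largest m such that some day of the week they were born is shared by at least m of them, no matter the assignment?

There are 7 possible values for day of the week they were born. With 17 people and 7 categories, by pigeonhole: ceiling(17/7).

Final answer: 3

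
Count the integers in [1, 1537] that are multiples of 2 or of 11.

Multiples of 2: 768. Multiples of 11: 139. Of both (lcm=22): 69.
By inclusion-exclusion: 768 + 139 - 69.

Final answer: 838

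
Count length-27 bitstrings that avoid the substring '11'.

A valid string ends in 0 (append to any length-(n-1) valid string) or in 01 (append to any length-(n-2) valid string), so a(n) = a(n-1) + a(n-2) with a(1)=2, a(2)=3.
Building up term by term: a(1)=2, a(2)=3, a(3)=5, a(4)=8, a(5)=13, a(6)=21, a(7)=34, a(8)=55, a(9)=89, a(10)=144, a(11)=233, a(12)=377, a(13)=610, a(14)=987, a(15)=1597, a(16)=2584, a(17)=4181, a(18)=6765, a(19)=10946, a(20)=17711, a(21)=28657, a(22)=46368, a(23)=75025, a(24)=121393, a(25)=196418, a(26)=317811, a(27)=514229.

Final answer: 514229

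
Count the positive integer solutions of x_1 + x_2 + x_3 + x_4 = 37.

Substitute x'_i = x_i - 1 (so x'_i >= 0). Then sum x'_i = 37 - 4 = 33.
Stars and bars: C(33+4-1, 4-1) = C(36,3).

Final answer: C(36,3) = 7140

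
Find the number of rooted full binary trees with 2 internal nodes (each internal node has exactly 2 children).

This is counted by the nth Catalan number C_n. Here n = 2.
C_n = C(2n,n) - C(2n,n+1), so C_{2} = C(4,2) - C(4,3) = 6 - 4.

Final answer: C_{2} = 2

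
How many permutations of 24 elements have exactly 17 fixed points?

Choose which 17 elements are fixed: C(24,17) = 346104.
Derange the remaining 7 using D(j) = (j-1)(D(j-1) + D(j-2)), D(0)=1, D(1)=0: D(2)=1, D(3)=2, D(4)=9, D(5)=44, D(6)=265, D(7)=1854.
Total: 346104 x 1854.

Final answer: C(24,17) D(7) = 641676816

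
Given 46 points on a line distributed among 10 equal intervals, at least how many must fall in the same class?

By pigeonhole with 46 objects and 10 categories: ceiling(46/10).

Final answer: 5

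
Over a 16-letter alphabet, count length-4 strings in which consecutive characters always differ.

First character: 16 choices. Each subsequent: 15 choices (must differ from the previous one).
Total: 16 x 15^3.

Final answer: 16 x 15^{3} = 54000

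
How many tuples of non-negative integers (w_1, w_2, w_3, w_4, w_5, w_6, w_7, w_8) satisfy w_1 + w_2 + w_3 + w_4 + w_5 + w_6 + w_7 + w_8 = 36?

Stars and bars with 36 stars and 7 bars:
C(36+8-1, 8-1) = C(43,7).

Final answer: C(43,7) = 32224114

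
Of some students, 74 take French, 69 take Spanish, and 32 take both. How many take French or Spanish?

|A union B| = |A| + |B| - |A intersect B| = 74 + 69 - 32.

Final answer: 111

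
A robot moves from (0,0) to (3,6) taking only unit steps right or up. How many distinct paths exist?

Each path has 3 right steps and 6 up steps in some order (9 steps total).
Choose which 6 of the 9 steps are up: C(9,6).

Final answer: C(9,6) = 84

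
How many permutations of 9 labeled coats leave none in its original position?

D(n) = (n-1)(D(n-1) + D(n-2)), D(0)=1, D(1)=0.
D(2) = 1 x (0 + 1) = 1
D(3) = 2 x (1 + 0) = 2
D(4) = 3 x (2 + 1) = 9
D(5) = 4 x (9 + 2) = 44
D(6) = 5 x (44 + 9) = 265
D(7) = 6 x (265 + 44) = 1854
D(8) = 7 x (1854 + 265) = 14833
D(9) = 8 x (D(8) + D(7)) = 8 x (14833 + 1854)

Final answer: D(9) = 133496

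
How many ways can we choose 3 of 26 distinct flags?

C(26,3) = 26!/(3! x 23!).

Final answer: \binom{26}{3} = 2600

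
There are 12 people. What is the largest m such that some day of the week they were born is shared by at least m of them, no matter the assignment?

There are 7 possible values for day of the week they were born. With 12 people and 7 categories, by pigeonhole: ceiling(12/7).

Final answer: 2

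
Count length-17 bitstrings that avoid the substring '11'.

Let a(n) count valid strings. If the last bit is 0 the prefix is any valid string of length n-1; if it is 1 the string must end in 01 with a valid prefix of length n-2. So a(n) = a(n-1) + a(n-2), a(1)=2, a(2)=3.
Computing successive values: a(1)=2, a(2)=3, a(3)=5, a(4)=8, a(5)=13, a(6)=21, a(7)=34, a(8)=55, a(9)=89, a(10)=144, a(11)=233, a(12)=377, a(13)=610, a(14)=987, a(15)=1597, a(16)=2584, a(17)=4181.

Final answer: 4181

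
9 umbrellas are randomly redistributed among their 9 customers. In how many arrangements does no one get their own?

Use the recurrence D(n) = (n-1)(D(n-1) + D(n-2)) with D(0)=1, D(1)=0.
D(2) = 1 x (0 + 1) = 1
D(3) = 2 x (1 + 0) = 2
D(4) = 3 x (2 + 1) = 9
D(5) = 4 x (9 + 2) = 44
D(6) = 5 x (44 + 9) = 265
D(7) = 6 x (265 + 44) = 1854
D(8) = 7 x (1854 + 265) = 14833
D(9) = 8 x (D(8) + D(7)) = 8 x (14833 + 1854)

Final answer: D(9) = 133496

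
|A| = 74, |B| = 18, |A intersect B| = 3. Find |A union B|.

|A union B| = |A| + |B| - |A intersect B| = 74 + 18 - 3.

Final answer: 89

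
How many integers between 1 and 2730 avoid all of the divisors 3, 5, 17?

|div by 3|=910, |div by 5|=546, |div by 17|=160.
|div by 3&5|=182, |div by 3&17|=53, |div by 5&17|=32, |div by all|=10.
By inclusion-exclusion, divisible by at least one: 910+546+160-182-53-32+10 = 1359.
Not divisible by any: 2730 - 1359.

Final answer: 1371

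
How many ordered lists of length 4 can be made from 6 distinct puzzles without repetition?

P(6,4) = 6!/(6-4)! = 6!/2!.

Final answer: P(6,4) = 360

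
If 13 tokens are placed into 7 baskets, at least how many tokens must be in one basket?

By the pigeonhole principle: ceiling(13/7).

Final answer: 2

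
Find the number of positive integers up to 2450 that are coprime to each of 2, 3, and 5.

|div by 2|=1225, |div by 3|=816, |div by 5|=490.
|div by 2&3|=408, |div by 2&5|=245, |div by 3&5|=163, |div by all|=81.
By inclusion-exclusion, divisible by at least one: 1225+816+490-408-245-163+81 = 1796.
Not divisible by any: 2450 - 1796.

Final answer: 654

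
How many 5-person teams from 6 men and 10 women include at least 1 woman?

Sum over valid woman counts:
C(10,1)C(6,4) = 150
C(10,2)C(6,3) = 900
C(10,3)C(6,2) = 1800
C(10,4)C(6,1) = 1260
C(10,5)C(6,0) = 252
Total: 150 + 900 + 1800 + 1260 + 252.

Final answer: 4362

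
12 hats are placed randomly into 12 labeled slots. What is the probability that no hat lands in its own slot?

Derangements satisfy D(n) = (n-1)(D(n-1) + D(n-2)), starting from D(0)=1, D(1)=0.
Building up: D(2)=1, D(3)=2, D(4)=9, D(5)=44, D(6)=265, D(7)=1854, D(8)=14833, D(9)=133496, D(10)=1334961, D(11)=14684570, D(12)=176214841.
Total arrangements: 12! = 479001600.
Probability = D(12)/12! = 16019531/43545600.

Final answer: D(12)/12! = 176214841/479001600 = 0.367879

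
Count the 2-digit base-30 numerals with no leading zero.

These are the integers in [30^1, 30^2), so the count is 30^2 - 30^1 = 29 x 30^1.

Final answer: 870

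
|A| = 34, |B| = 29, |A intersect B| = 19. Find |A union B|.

|A union B| = |A| + |B| - |A intersect B| = 34 + 29 - 19.

Final answer: 44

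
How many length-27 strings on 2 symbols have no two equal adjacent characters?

Let g(n) count such strings. g(1) = 2, and each valid string of length n-1 extends in 1 ways (any symbol but the last), so g(n) = 1 g(n-1).
Total: g(27) = 2 x 1^26.

Final answer: 2 x 1^{26} = 2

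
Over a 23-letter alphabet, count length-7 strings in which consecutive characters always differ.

Let g(n) count such strings. g(1) = 23, and each valid string of length n-1 extends in 22 ways (any symbol but the last), so g(n) = 22 g(n-1).
Total: g(7) = 23 x 22^6.

Final answer: 23 x 22^{6} = 2607737792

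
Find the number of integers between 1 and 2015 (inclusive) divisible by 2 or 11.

Multiples of 2: 1007. Multiples of 11: 183. Of both (lcm=22): 91.
By inclusion-exclusion: 1007 + 183 - 91.

Final answer: 1099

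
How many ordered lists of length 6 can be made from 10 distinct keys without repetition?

P(10,6) = 10!/(10-6)! = 10!/4!.

Final answer: P(10,6) = 151200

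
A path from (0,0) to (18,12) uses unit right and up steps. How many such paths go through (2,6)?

Paths (0,0)->(2,6): C(8,6) = 28.
Paths (2,6)->(18,12): C(22,6) = 74613.
By multiplication principle: 28 x 74613.

Final answer: 2089164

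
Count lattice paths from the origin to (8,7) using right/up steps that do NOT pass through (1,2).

Total paths to (8,7): C(15,7) = 6435.
Paths through (1,2): C(3,2) x C(12,5) = 2376.
Avoiding (1,2): 6435 - 2376.

Final answer: 4059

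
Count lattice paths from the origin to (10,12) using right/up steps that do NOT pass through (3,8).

Total paths to (10,12): C(22,12) = 646646.
Paths through (3,8): C(11,8) x C(11,4) = 54450.
Avoiding (3,8): 646646 - 54450.

Final answer: 592196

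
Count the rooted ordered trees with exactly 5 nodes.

This is counted by the nth Catalan number C_n. Here n = 5 - 1 = 4.
C_n = (2n)!/(n!(n+1)!), so C_{4} = 8!/(4! x 5!) = C(8,4)/5 = 70/5.

Final answer: C_{4} = 14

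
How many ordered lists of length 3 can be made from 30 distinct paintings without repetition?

P(30,3) = 30!/(30-3)! = 30!/27!.

Final answer: P(30,3) = 24360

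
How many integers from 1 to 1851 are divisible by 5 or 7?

Multiples of 5: 370. Multiples of 7: 264. Of both (lcm=35): 52.
By inclusion-exclusion: 370 + 264 - 52.

Final answer: 582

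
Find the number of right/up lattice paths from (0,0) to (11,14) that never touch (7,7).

Total paths to (11,14): C(25,14) = 4457400.
Paths through (7,7): C(14,7) x C(11,7) = 1132560.
Avoiding (7,7): 4457400 - 1132560.

Final answer: 3324840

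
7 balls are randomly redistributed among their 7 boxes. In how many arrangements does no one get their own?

Derangements satisfy D(n) = (n-1)(D(n-1) + D(n-2)), starting from D(0)=1, D(1)=0.
D(2) = 1 x (0 + 1) = 1
D(3) = 2 x (1 + 0) = 2
D(4) = 3 x (2 + 1) = 9
D(5) = 4 x (9 + 2) = 44
D(6) = 5 x (44 + 9) = 265
D(7) = 6 x (D(6) + D(5)) = 6 x (265 + 44)

Final answer: D(7) = 1854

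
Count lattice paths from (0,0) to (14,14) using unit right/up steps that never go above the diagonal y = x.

Total monotonic paths to (14,14): C(28,14) = 40116600.
Paths that cross above y=x (reflection bijection): C(28,15) = 37442160.
Valid Dyck paths: 40116600 - 37442160.
(These counts are the Catalan numbers.)

Final answer: C_{14} = 2674440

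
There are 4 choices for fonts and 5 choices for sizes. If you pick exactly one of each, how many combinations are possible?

By the multiplication principle: 4 x 5.

Final answer: 20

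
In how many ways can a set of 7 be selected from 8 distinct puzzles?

C(8,7) = 8!/(7! x 1!).

Final answer: \binom{8}{7} = 8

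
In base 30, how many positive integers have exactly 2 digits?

These are the integers in [30^1, 30^2), so the count is 30^2 - 30^1 = 29 x 30^1.

Final answer: 870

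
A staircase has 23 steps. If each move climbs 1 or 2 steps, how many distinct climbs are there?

Condition on the final move: it is a 1-step (f(n-1) ways to get there) or a 2-step (f(n-2) ways), so f(n) = f(n-1) + f(n-2), with f(1)=1, f(2)=2.
Iterating the recurrence: f(1)=1, f(2)=2, f(3)=3, f(4)=5, f(5)=8, f(6)=13, f(7)=21, f(8)=34, f(9)=55, f(10)=89, f(11)=144, f(12)=233, f(13)=377, f(14)=610, f(15)=987, f(16)=1597, f(17)=2584, f(18)=4181, f(19)=6765, f(20)=10946, f(21)=17711, f(22)=28657, f(23)=46368.

Final answer: 46368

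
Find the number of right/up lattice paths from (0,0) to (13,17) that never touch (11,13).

Total paths to (13,17): C(30,17) = 119759850.
Paths through (11,13): C(24,13) x C(6,4) = 37442160.
Avoiding (11,13): 119759850 - 37442160.

Final answer: 82317690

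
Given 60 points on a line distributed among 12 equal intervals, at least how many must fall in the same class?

By pigeonhole with 60 objects and 12 categories: ceiling(60/12).

Final answer: 5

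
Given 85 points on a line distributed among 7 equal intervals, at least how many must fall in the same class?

By pigeonhole with 85 objects and 7 categories: ceiling(85/7).

Final answer: 13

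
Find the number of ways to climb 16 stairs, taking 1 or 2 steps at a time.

Condition on the final move: it is a 1-step (f(n-1) ways to get there) or a 2-step (f(n-2) ways), so f(n) = f(n-1) + f(n-2), with f(1)=1, f(2)=2.
Building up term by term: f(1)=1, f(2)=2, f(3)=3, f(4)=5, f(5)=8, f(6)=13, f(7)=21, f(8)=34, f(9)=55, f(10)=89, f(11)=144, f(12)=233, f(13)=377, f(14)=610, f(15)=987, f(16)=1597.

Final answer: 1597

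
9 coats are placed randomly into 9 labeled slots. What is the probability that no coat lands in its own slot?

Use the recurrence D(n) = (n-1)(D(n-1) + D(n-2)) with D(0)=1, D(1)=0.
Building up: D(2)=1, D(3)=2, D(4)=9, D(5)=44, D(6)=265, D(7)=1854, D(8)=14833, D(9)=133496.
Total arrangements: 9! = 362880.
Probability = D(9)/9! = 16687/45360.

Final answer: D(9)/9! = 133496/362880 = 0.367879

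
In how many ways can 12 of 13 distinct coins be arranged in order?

P(13,12) = 13!/(13-12)! = 13!/1!.

Final answer: P(13,12) = 6227020800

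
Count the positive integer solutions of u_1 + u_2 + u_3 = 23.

Substitute u'_i = u_i - 1 (so u'_i >= 0). Then sum u'_i = 23 - 3 = 20.
Stars and bars: C(20+3-1, 3-1) = C(22,2).

Final answer: C(22,2) = 231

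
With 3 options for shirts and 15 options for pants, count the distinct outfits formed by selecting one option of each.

By the multiplication principle: 3 x 15.

Final answer: 45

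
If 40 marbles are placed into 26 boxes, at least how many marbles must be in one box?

By the pigeonhole principle: ceiling(40/26).

Final answer: 2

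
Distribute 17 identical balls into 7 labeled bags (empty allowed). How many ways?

Stars and bars: C(n+k-1, k-1) = C(23,6).

Final answer: C(23,6) = 100947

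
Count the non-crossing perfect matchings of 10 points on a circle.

This is counted by the nth Catalan number C_n. Here n = 10/2 = 5.
C_n = (2n)!/(n!(n+1)!), so C_{5} = 10!/(5! x 6!) = C(10,5)/6 = 252/6.

Final answer: C_{5} = 42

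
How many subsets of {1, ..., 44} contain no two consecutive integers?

Let a(n) count such subsets of {1, ..., n}. Either n is excluded (a(n-1) ways) or n is included, forcing n-1 out (a(n-2) ways), so a(n) = a(n-1) + a(n-2) with a(1)=2, a(2)=3.
Iterating the recurrence: a(1)=2, a(2)=3, a(3)=5, a(4)=8, a(5)=13, a(6)=21, a(7)=34, a(8)=55, a(9)=89, a(10)=144, a(11)=233, a(12)=377, a(13)=610, a(14)=987, a(15)=1597, a(16)=2584, a(17)=4181, a(18)=6765, a(19)=10946, a(20)=17711, a(21)=28657, a(22)=46368, a(23)=75025, a(24)=121393, a(25)=196418, a(26)=317811, a(27)=514229, a(28)=832040, a(29)=1346269, a(30)=2178309, a(31)=3524578, a(32)=5702887, a(33)=9227465, a(34)=14930352, a(35)=24157817, a(36)=39088169, a(37)=63245986, a(38)=102334155, a(39)=165580141, a(40)=267914296, a(41)=433494437, a(42)=701408733, a(43)=1134903170, a(44)=1836311903.

Final answer: 1836311903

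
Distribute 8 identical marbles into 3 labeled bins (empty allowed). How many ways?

Stars and bars: C(n+k-1, k-1) = C(10,2).

Final answer: C(10,2) = 45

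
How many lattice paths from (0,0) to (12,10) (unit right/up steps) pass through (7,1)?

Paths (0,0)->(7,1): C(8,1) = 8.
Paths (7,1)->(12,10): C(14,9) = 2002.
By multiplication principle: 8 x 2002.

Final answer: 16016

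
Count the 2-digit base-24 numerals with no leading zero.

These are the integers in [24^1, 24^2), so the count is 24^2 - 24^1 = 23 x 24^1.

Final answer: 552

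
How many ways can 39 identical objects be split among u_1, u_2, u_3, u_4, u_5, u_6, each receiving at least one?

Substitute u'_i = u_i - 1 (so u'_i >= 0). Then sum u'_i = 39 - 6 = 33.
Stars and bars: C(33+6-1, 6-1) = C(38,5).

Final answer: C(38,5) = 501942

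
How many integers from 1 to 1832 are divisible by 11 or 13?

Multiples of 11: 166. Multiples of 13: 140. Of both (lcm=143): 12.
By inclusion-exclusion: 166 + 140 - 12.

Final answer: 294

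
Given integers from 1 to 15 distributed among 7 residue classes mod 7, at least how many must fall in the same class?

By pigeonhole with 15 objects and 7 categories: ceiling(15/7).

Final answer: 3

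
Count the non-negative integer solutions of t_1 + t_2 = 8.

Stars and bars with 8 stars and 1 bars:
C(8+2-1, 2-1) = C(9,1).

Final answer: C(9,1) = 9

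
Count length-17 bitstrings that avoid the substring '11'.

Classify by the final bit: ...0 gives a(n-1) strings, ...01 gives a(n-2) strings. Thus a(n) = a(n-1) + a(n-2) with a(1)=2, a(2)=3.
Computing successive values: a(1)=2, a(2)=3, a(3)=5, a(4)=8, a(5)=13, a(6)=21, a(7)=34, a(8)=55, a(9)=89, a(10)=144, a(11)=233, a(12)=377, a(13)=610, a(14)=987, a(15)=1597, a(16)=2584, a(17)=4181.

Final answer: 4181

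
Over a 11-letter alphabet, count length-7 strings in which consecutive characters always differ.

Let g(n) count such strings. g(1) = 11, and each valid string of length n-1 extends in 10 ways (any symbol but the last), so g(n) = 10 g(n-1).
Total: g(7) = 11 x 10^6.

Final answer: 11 x 10^{6} = 11000000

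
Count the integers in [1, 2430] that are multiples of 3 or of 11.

Multiples of 3: 810. Multiples of 11: 220. Of both (lcm=33): 73.
By inclusion-exclusion: 810 + 220 - 73.

Final answer: 957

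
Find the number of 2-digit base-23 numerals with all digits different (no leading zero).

First digit: 22 (nonzero). Second: 22 (not first). Third: 21, etc.
Total: 22 x 22.

Final answer: 484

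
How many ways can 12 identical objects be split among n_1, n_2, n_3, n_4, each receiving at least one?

Substitute n'_i = n_i - 1 (so n'_i >= 0). Then sum n'_i = 12 - 4 = 8.
Stars and bars: C(8+4-1, 4-1) = C(11,3).

Final answer: C(11,3) = 165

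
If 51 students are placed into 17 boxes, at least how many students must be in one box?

By the pigeonhole principle: ceiling(51/17).

Final answer: 3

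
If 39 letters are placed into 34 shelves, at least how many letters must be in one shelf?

By the pigeonhole principle: ceiling(39/34).

Final answer: 2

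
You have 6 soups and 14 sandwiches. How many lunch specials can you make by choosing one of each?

By the multiplication principle: 6 x 14.

Final answer: 84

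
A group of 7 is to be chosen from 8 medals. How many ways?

C(8,7) = 8!/(7! x 1!).

Final answer: \binom{8}{7} = 8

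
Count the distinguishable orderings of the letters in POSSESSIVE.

Letters (E:2, I:1, O:1, P:1, S:4, V:1). Total letters: 10.
Permutations = 10!/(4! x 2!).

Final answer: 75600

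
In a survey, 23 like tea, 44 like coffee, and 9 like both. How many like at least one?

|A union B| = |A| + |B| - |A intersect B| = 23 + 44 - 9.

Final answer: 58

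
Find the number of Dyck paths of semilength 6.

Total monotonic paths to (6,6): C(12,6) = 924.
By the reflection principle, paths that go above the diagonal number C(12,7) = 792.
Valid Dyck paths: 924 - 792.
(Check: C(12,6) - C(12,7) = C(12,6)/7, the Catalan number C_{6}.)

Final answer: C_{6} = 132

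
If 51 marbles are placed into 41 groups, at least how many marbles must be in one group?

By the pigeonhole principle: ceiling(51/41).

Final answer: 2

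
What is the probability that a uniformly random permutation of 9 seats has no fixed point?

D(n) = (n-1)(D(n-1) + D(n-2)), D(0)=1, D(1)=0.
Building up: D(2)=1, D(3)=2, D(4)=9, D(5)=44, D(6)=265, D(7)=1854, D(8)=14833, D(9)=133496.
Total arrangements: 9! = 362880.
Probability = D(9)/9! = 16687/45360.

Final answer: D(9)/9! = 133496/362880 = 0.367879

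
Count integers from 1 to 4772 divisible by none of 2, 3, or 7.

|div by 2|=2386, |div by 3|=1590, |div by 7|=681.
|div by 2&3|=795, |div by 2&7|=340, |div by 3&7|=227, |div by all|=113.
By inclusion-exclusion, divisible by at least one: 2386+1590+681-795-340-227+113 = 3408.
Not divisible by any: 4772 - 3408.

Final answer: 1364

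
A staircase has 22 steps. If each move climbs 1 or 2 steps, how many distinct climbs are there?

Condition on the final move: it is a 1-step (f(n-1) ways to get there) or a 2-step (f(n-2) ways), so f(n) = f(n-1) + f(n-2), with f(1)=1, f(2)=2.
Building up term by term: f(1)=1, f(2)=2, f(3)=3, f(4)=5, f(5)=8, f(6)=13, f(7)=21, f(8)=34, f(9)=55, f(10)=89, f(11)=144, f(12)=233, f(13)=377, f(14)=610, f(15)=987, f(16)=1597, f(17)=2584, f(18)=4181, f(19)=6765, f(20)=10946, f(21)=17711, f(22)=28657.

Final answer: 28657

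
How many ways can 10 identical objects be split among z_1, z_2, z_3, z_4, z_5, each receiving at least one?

Substitute z'_i = z_i - 1 (so z'_i >= 0). Then sum z'_i = 10 - 5 = 5.
Stars and bars: C(5+5-1, 5-1) = C(9,4).

Final answer: C(9,4) = 126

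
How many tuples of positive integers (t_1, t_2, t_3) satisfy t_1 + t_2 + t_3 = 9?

Substitute t'_i = t_i - 1 (so t'_i >= 0). Then sum t'_i = 9 - 3 = 6.
Stars and bars: C(6+3-1, 3-1) = C(8,2).

Final answer: C(8,2) = 28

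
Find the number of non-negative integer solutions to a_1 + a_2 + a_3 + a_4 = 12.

Stars and bars with 12 stars and 3 bars:
C(12+4-1, 4-1) = C(15,3).

Final answer: C(15,3) = 455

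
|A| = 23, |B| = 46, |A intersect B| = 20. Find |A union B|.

|A union B| = |A| + |B| - |A intersect B| = 23 + 46 - 20.

Final answer: 49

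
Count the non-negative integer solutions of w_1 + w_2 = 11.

Stars and bars with 11 stars and 1 bars:
C(11+2-1, 2-1) = C(12,1).

Final answer: C(12,1) = 12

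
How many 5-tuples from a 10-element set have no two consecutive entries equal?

First character: 10 choices. Each subsequent: 9 choices (must differ from the previous one).
Total: 10 x 9^4.

Final answer: 10 x 9^{4} = 65610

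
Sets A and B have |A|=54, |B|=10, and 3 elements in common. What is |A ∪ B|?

|A union B| = |A| + |B| - |A intersect B| = 54 + 10 - 3.

Final answer: 61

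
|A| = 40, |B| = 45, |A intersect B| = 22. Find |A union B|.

|A union B| = |A| + |B| - |A intersect B| = 40 + 45 - 22.

Final answer: 63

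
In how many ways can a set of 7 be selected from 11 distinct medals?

C(11,7) = 11!/(7! x (11-7)!).

Final answer: C(11,7) = 330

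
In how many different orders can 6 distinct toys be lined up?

The number of ways to arrange 6 distinct objects is 6!.

Final answer: 6! = 720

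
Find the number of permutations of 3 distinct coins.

The number of ways to arrange 3 distinct objects is 3!.

Final answer: 3! = 6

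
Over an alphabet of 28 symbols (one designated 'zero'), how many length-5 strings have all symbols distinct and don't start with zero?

First digit: 27 (nonzero). Second: 27 (not first). Third: 26, etc.
Total: 27 x 27 x 26 x 25 x 24.

Final answer: 11372400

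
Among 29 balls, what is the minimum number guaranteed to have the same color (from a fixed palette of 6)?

There are 6 possible values for color (from a fixed palette of 6). With 29 balls and 6 categories, by pigeonhole: ceiling(29/6).

Final answer: 5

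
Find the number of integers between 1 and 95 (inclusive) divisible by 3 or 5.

Multiples of 3: 31. Multiples of 5: 19. Of both (lcm=15): 6.
By inclusion-exclusion: 31 + 19 - 6.

Final answer: 44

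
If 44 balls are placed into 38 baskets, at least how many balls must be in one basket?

By the pigeonhole principle: ceiling(44/38).

Final answer: 2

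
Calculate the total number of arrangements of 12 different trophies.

The number of ways to arrange 12 distinct objects is 12!.

Final answer: 12! = 479001600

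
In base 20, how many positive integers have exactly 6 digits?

Leading digit: 19 options (nonzero). Other 5 digit(s): 20 options each.
Total: 19 x 20^5.

Final answer: 60800000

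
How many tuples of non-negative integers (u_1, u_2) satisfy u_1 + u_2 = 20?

Stars and bars with 20 stars and 1 bars:
C(20+2-1, 2-1) = C(21,1).

Final answer: C(21,1) = 21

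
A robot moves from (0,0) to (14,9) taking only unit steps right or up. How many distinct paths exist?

Each path has 14 right steps and 9 up steps in some order (23 steps total).
Choose which 9 of the 23 steps are up: C(23,9).

Final answer: C(23,9) = 817190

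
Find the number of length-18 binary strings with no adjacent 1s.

Let a(n) count valid strings. If the last bit is 0 the prefix is any valid string of length n-1; if it is 1 the string must end in 01 with a valid prefix of length n-2. So a(n) = a(n-1) + a(n-2), a(1)=2, a(2)=3.
Building up term by term: a(1)=2, a(2)=3, a(3)=5, a(4)=8, a(5)=13, a(6)=21, a(7)=34, a(8)=55, a(9)=89, a(10)=144, a(11)=233, a(12)=377, a(13)=610, a(14)=987, a(15)=1597, a(16)=2584, a(17)=4181, a(18)=6765.

Final answer: 6765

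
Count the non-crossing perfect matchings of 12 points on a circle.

This is counted by the nth Catalan number C_n. Here n = 12/2 = 6.
C_n = C(2n,n) - C(2n,n+1), so C_{6} = C(12,6) - C(12,7) = 924 - 792.

Final answer: C_{6} = 132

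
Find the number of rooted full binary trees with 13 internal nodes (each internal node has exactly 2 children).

The structures are counted by the Catalan number C_n. Here n = 13.
C_n = (2n)!/(n!(n+1)!), so C_{13} = 26!/(13! x 14!) = C(26,13)/14 = 10400600/14.

Final answer: C_{13} = 742900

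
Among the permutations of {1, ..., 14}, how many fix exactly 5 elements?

Choose which 5 elements are fixed: C(14,5) = 2002.
Derange the remaining 9 using D(j) = (j-1)(D(j-1) + D(j-2)), D(0)=1, D(1)=0: D(2)=1, D(3)=2, D(4)=9, D(5)=44, D(6)=265, D(7)=1854, D(8)=14833, D(9)=133496.
Total: 2002 x 133496.

Final answer: C(14,5) D(9) = 267258992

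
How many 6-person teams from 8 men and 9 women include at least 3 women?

Sum over valid woman counts:
C(9,3)C(8,3) = 4704
C(9,4)C(8,2) = 3528
C(9,5)C(8,1) = 1008
C(9,6)C(8,0) = 84
Total: 4704 + 3528 + 1008 + 84.

Final answer: 9324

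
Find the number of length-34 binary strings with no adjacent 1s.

Let a(n) count valid strings. If the last bit is 0 the prefix is any valid string of length n-1; if it is 1 the string must end in 01 with a valid prefix of length n-2. So a(n) = a(n-1) + a(n-2), a(1)=2, a(2)=3.
Computing successive values: a(1)=2, a(2)=3, a(3)=5, a(4)=8, a(5)=13, a(6)=21, a(7)=34, a(8)=55, a(9)=89, a(10)=144, a(11)=233, a(12)=377, a(13)=610, a(14)=987, a(15)=1597, a(16)=2584, a(17)=4181, a(18)=6765, a(19)=10946, a(20)=17711, a(21)=28657, a(22)=46368, a(23)=75025, a(24)=121393, a(25)=196418, a(26)=317811, a(27)=514229, a(28)=832040, a(29)=1346269, a(30)=2178309, a(31)=3524578, a(32)=5702887, a(33)=9227465, a(34)=14930352.

Final answer: 14930352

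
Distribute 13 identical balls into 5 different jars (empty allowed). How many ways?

Stars and bars: C(n+k-1, k-1) = C(17,4).

Final answer: C(17,4) = 2380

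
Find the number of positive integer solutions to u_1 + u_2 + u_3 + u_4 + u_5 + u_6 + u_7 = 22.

Substitute u'_i = u_i - 1 (so u'_i >= 0). Then sum u'_i = 22 - 7 = 15.
Stars and bars: C(15+7-1, 7-1) = C(21,6).

Final answer: C(21,6) = 54264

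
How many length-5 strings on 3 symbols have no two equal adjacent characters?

Let g(n) count such strings. g(1) = 3, and each valid string of length n-1 extends in 2 ways (any symbol but the last), so g(n) = 2 g(n-1).
Total: g(5) = 3 x 2^4.

Final answer: 3 x 2^{4} = 48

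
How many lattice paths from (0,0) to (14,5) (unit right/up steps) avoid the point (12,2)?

Total paths to (14,5): C(19,5) = 11628.
Paths through (12,2): C(14,2) x C(5,3) = 910.
Avoiding (12,2): 11628 - 910.

Final answer: 10718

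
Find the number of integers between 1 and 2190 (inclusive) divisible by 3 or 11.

Multiples of 3: 730. Multiples of 11: 199. Of both (lcm=33): 66.
By inclusion-exclusion: 730 + 199 - 66.

Final answer: 863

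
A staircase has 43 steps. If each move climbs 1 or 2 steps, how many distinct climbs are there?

Let f(n) count the ways. The last step is size 1 or 2, so f(n) = f(n-1) + f(n-2) with f(1)=1, f(2)=2.
Iterating the recurrence: f(1)=1, f(2)=2, f(3)=3, f(4)=5, f(5)=8, f(6)=13, f(7)=21, f(8)=34, f(9)=55, f(10)=89, f(11)=144, f(12)=233, f(13)=377, f(14)=610, f(15)=987, f(16)=1597, f(17)=2584, f(18)=4181, f(19)=6765, f(20)=10946, f(21)=17711, f(22)=28657, f(23)=46368, f(24)=75025, f(25)=121393, f(26)=196418, f(27)=317811, f(28)=514229, f(29)=832040, f(30)=1346269, f(31)=2178309, f(32)=3524578, f(33)=5702887, f(34)=9227465, f(35)=14930352, f(36)=24157817, f(37)=39088169, f(38)=63245986, f(39)=102334155, f(40)=165580141, f(41)=267914296, f(42)=433494437, f(43)=701408733.

Final answer: 701408733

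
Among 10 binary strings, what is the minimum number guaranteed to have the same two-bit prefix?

There are 4 possible values for two-bit prefix. With 10 binary strings and 4 categories, by pigeonhole: ceiling(10/4).

Final answer: 3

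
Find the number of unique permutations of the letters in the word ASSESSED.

Letters (A:1, D:1, E:2, S:4). Total letters: 8.
Permutations = 8!/(4! x 2!).

Final answer: 840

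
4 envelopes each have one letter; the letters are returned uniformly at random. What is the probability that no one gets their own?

Use the recurrence D(n) = (n-1)(D(n-1) + D(n-2)) with D(0)=1, D(1)=0.
Building up: D(2)=1, D(3)=2, D(4)=9.
Total arrangements: 4! = 24.
Probability = D(4)/4! = 3/8.

Final answer: D(4)/4! = 9/24 = 0.375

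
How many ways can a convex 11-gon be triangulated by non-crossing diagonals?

This is counted by the nth Catalan number C_n. Here n = 11 - 2 = 9.
Using C_0 = 1 and C_(k+1) = C_k x 2(2k+1)/(k+2), build up term by term: C_1=1, C_2=2, C_3=5, C_4=14, C_5=42, C_6=132, C_7=429, C_8=1430, C_9=4862.

Final answer: C_{9} = 4862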